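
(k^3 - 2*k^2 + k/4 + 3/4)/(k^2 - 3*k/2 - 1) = (2*k^2 - 5*k + 3)/(2*(k - 2))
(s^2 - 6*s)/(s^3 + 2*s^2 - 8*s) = (s - 6)/(s^2 + 2*s - 8)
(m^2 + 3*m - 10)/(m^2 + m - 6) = (m + 5)/(m + 3)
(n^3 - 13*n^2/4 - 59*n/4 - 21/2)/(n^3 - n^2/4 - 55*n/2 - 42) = (n + 1)/(n + 4)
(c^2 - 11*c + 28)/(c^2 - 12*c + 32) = (c - 7)/(c - 8)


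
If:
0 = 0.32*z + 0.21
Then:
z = -0.66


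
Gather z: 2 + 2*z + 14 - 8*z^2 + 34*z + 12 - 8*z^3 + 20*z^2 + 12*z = -8*z^3 + 12*z^2 + 48*z + 28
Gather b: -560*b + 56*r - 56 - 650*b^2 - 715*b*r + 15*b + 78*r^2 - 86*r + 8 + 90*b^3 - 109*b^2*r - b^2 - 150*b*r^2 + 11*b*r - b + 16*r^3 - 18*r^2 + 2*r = 90*b^3 + b^2*(-109*r - 651) + b*(-150*r^2 - 704*r - 546) + 16*r^3 + 60*r^2 - 28*r - 48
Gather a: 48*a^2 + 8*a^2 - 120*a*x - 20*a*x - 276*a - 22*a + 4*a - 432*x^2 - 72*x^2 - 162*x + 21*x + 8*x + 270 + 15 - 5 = 56*a^2 + a*(-140*x - 294) - 504*x^2 - 133*x + 280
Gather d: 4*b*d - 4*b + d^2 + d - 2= -4*b + d^2 + d*(4*b + 1) - 2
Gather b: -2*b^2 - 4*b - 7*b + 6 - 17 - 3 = -2*b^2 - 11*b - 14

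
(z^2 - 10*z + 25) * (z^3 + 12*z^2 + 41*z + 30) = z^5 + 2*z^4 - 54*z^3 - 80*z^2 + 725*z + 750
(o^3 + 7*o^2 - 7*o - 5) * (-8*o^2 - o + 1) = -8*o^5 - 57*o^4 + 50*o^3 + 54*o^2 - 2*o - 5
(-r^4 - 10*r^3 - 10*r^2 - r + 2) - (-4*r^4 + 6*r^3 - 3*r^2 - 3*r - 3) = 3*r^4 - 16*r^3 - 7*r^2 + 2*r + 5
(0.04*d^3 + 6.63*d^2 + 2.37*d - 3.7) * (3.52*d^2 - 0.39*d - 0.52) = 0.1408*d^5 + 23.322*d^4 + 5.7359*d^3 - 17.3959*d^2 + 0.2106*d + 1.924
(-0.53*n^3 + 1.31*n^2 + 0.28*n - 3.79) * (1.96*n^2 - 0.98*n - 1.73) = -1.0388*n^5 + 3.087*n^4 + 0.1819*n^3 - 9.9691*n^2 + 3.2298*n + 6.5567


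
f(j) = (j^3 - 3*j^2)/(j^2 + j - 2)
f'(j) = (-2*j - 1)*(j^3 - 3*j^2)/(j^2 + j - 2)^2 + (3*j^2 - 6*j)/(j^2 + j - 2)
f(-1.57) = 10.19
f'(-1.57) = -34.95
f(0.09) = 0.01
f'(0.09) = 0.28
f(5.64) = 2.37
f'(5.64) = 0.92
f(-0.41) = 0.26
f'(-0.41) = -1.30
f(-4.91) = -11.09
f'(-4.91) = 0.23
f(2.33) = -0.63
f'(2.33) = 1.02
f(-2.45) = -21.07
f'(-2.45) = -31.87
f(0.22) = 0.08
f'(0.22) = 0.74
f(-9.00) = -13.89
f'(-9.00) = 0.87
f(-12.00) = -16.62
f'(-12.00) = 0.94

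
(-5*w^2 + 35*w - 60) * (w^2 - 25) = -5*w^4 + 35*w^3 + 65*w^2 - 875*w + 1500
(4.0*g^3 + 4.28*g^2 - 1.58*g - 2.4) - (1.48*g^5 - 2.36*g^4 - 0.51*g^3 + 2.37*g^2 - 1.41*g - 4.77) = -1.48*g^5 + 2.36*g^4 + 4.51*g^3 + 1.91*g^2 - 0.17*g + 2.37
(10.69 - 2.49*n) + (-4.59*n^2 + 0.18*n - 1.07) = -4.59*n^2 - 2.31*n + 9.62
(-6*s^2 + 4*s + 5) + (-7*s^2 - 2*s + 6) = -13*s^2 + 2*s + 11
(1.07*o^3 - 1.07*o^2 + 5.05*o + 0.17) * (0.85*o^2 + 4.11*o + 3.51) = 0.9095*o^5 + 3.4882*o^4 + 3.6505*o^3 + 17.1443*o^2 + 18.4242*o + 0.5967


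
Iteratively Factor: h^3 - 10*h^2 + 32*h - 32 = (h - 2)*(h^2 - 8*h + 16) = (h - 4)*(h - 2)*(h - 4)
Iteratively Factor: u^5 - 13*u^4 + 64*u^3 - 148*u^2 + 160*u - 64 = (u - 1)*(u^4 - 12*u^3 + 52*u^2 - 96*u + 64) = (u - 2)*(u - 1)*(u^3 - 10*u^2 + 32*u - 32) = (u - 4)*(u - 2)*(u - 1)*(u^2 - 6*u + 8) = (u - 4)*(u - 2)^2*(u - 1)*(u - 4)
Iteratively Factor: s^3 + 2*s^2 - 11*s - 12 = (s + 1)*(s^2 + s - 12) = (s + 1)*(s + 4)*(s - 3)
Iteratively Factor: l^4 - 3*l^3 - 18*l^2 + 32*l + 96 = (l - 4)*(l^3 + l^2 - 14*l - 24) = (l - 4)^2*(l^2 + 5*l + 6) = (l - 4)^2*(l + 2)*(l + 3)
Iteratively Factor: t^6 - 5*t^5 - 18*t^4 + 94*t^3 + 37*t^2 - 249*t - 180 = (t + 1)*(t^5 - 6*t^4 - 12*t^3 + 106*t^2 - 69*t - 180) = (t + 1)^2*(t^4 - 7*t^3 - 5*t^2 + 111*t - 180) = (t - 3)*(t + 1)^2*(t^3 - 4*t^2 - 17*t + 60) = (t - 5)*(t - 3)*(t + 1)^2*(t^2 + t - 12) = (t - 5)*(t - 3)^2*(t + 1)^2*(t + 4)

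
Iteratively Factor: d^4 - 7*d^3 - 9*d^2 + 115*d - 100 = (d - 5)*(d^3 - 2*d^2 - 19*d + 20) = (d - 5)*(d - 1)*(d^2 - d - 20) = (d - 5)^2*(d - 1)*(d + 4)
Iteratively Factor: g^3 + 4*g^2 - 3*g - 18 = (g - 2)*(g^2 + 6*g + 9) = (g - 2)*(g + 3)*(g + 3)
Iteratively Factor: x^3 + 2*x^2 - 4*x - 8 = (x + 2)*(x^2 - 4) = (x + 2)^2*(x - 2)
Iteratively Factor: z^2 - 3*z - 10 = (z + 2)*(z - 5)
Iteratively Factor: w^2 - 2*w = (w)*(w - 2)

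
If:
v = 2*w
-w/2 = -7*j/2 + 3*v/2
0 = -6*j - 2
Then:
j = -1/3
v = -2/3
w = -1/3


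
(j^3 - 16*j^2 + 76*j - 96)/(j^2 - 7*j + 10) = (j^2 - 14*j + 48)/(j - 5)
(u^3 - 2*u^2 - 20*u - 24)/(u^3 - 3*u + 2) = (u^2 - 4*u - 12)/(u^2 - 2*u + 1)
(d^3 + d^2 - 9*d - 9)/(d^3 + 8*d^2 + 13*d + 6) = (d^2 - 9)/(d^2 + 7*d + 6)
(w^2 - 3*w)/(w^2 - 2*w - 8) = w*(3 - w)/(-w^2 + 2*w + 8)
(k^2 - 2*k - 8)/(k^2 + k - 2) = (k - 4)/(k - 1)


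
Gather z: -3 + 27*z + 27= 27*z + 24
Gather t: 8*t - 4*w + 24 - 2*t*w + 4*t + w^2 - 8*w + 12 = t*(12 - 2*w) + w^2 - 12*w + 36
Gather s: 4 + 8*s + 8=8*s + 12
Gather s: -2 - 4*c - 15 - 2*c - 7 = -6*c - 24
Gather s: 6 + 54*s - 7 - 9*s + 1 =45*s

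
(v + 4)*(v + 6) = v^2 + 10*v + 24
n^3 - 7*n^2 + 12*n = n*(n - 4)*(n - 3)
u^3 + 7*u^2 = u^2*(u + 7)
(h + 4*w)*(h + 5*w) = h^2 + 9*h*w + 20*w^2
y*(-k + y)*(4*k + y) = -4*k^2*y + 3*k*y^2 + y^3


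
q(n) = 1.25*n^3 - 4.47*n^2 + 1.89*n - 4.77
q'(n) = 3.75*n^2 - 8.94*n + 1.89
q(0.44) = -4.70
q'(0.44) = -1.32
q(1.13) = -6.54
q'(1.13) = -3.42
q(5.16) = 57.70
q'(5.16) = 55.61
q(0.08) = -4.65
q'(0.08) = 1.20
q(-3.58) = -126.18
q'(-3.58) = 81.96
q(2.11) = -8.94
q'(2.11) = -0.28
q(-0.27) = -5.63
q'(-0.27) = 4.58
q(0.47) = -4.74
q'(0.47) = -1.48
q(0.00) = -4.77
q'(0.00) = 1.89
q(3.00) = -5.58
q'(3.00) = 8.82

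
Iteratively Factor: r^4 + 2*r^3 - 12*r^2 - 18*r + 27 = (r + 3)*(r^3 - r^2 - 9*r + 9) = (r + 3)^2*(r^2 - 4*r + 3) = (r - 3)*(r + 3)^2*(r - 1)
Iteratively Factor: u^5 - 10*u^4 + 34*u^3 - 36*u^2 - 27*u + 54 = (u - 3)*(u^4 - 7*u^3 + 13*u^2 + 3*u - 18) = (u - 3)^2*(u^3 - 4*u^2 + u + 6) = (u - 3)^2*(u - 2)*(u^2 - 2*u - 3) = (u - 3)^3*(u - 2)*(u + 1)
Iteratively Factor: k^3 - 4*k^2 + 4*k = (k - 2)*(k^2 - 2*k) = k*(k - 2)*(k - 2)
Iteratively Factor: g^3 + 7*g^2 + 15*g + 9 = (g + 3)*(g^2 + 4*g + 3) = (g + 3)^2*(g + 1)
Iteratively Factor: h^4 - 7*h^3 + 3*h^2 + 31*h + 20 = (h - 5)*(h^3 - 2*h^2 - 7*h - 4) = (h - 5)*(h + 1)*(h^2 - 3*h - 4) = (h - 5)*(h + 1)^2*(h - 4)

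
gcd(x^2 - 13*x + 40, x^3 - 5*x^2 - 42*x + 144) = x - 8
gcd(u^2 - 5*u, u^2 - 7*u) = u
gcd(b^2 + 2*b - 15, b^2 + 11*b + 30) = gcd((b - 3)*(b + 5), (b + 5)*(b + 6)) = b + 5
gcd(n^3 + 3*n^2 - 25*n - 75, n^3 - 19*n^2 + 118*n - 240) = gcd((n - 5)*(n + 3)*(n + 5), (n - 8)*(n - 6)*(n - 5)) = n - 5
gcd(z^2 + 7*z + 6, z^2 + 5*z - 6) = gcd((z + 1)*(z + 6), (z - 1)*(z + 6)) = z + 6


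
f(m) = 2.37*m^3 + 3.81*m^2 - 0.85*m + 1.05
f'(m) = 7.11*m^2 + 7.62*m - 0.85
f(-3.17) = -33.47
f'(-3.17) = 46.44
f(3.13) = 108.39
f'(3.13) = 92.66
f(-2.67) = -14.63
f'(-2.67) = 29.49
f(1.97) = 32.28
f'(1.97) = 41.75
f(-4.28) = -111.33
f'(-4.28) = 96.78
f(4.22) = 243.42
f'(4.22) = 157.92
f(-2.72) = -16.14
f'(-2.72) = 31.03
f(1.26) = 10.77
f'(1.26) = 20.04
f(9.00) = 2029.74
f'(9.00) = 643.64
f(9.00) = 2029.74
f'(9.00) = 643.64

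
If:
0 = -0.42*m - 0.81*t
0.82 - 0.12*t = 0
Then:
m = -13.18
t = 6.83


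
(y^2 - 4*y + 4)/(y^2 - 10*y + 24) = (y^2 - 4*y + 4)/(y^2 - 10*y + 24)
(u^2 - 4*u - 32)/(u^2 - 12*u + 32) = (u + 4)/(u - 4)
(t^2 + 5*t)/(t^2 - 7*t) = (t + 5)/(t - 7)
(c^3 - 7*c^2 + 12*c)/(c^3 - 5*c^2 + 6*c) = (c - 4)/(c - 2)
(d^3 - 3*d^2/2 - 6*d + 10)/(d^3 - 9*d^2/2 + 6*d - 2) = (2*d + 5)/(2*d - 1)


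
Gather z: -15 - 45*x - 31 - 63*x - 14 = -108*x - 60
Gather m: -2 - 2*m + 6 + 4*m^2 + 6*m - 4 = 4*m^2 + 4*m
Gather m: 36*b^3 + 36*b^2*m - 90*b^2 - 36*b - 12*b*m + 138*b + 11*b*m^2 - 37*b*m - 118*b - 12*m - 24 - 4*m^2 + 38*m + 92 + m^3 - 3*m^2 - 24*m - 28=36*b^3 - 90*b^2 - 16*b + m^3 + m^2*(11*b - 7) + m*(36*b^2 - 49*b + 2) + 40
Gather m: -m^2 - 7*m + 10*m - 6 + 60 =-m^2 + 3*m + 54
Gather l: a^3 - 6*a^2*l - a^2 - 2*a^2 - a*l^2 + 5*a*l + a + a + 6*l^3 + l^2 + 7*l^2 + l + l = a^3 - 3*a^2 + 2*a + 6*l^3 + l^2*(8 - a) + l*(-6*a^2 + 5*a + 2)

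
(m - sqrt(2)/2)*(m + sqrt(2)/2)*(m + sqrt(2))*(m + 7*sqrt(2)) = m^4 + 8*sqrt(2)*m^3 + 27*m^2/2 - 4*sqrt(2)*m - 7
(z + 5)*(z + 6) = z^2 + 11*z + 30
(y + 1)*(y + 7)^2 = y^3 + 15*y^2 + 63*y + 49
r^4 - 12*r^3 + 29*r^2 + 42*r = r*(r - 7)*(r - 6)*(r + 1)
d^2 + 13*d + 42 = (d + 6)*(d + 7)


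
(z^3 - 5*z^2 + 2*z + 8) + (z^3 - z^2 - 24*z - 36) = 2*z^3 - 6*z^2 - 22*z - 28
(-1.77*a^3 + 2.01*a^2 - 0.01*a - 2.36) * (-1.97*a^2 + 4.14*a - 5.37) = 3.4869*a^5 - 11.2875*a^4 + 17.846*a^3 - 6.1859*a^2 - 9.7167*a + 12.6732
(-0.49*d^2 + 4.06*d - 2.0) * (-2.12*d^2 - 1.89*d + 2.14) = 1.0388*d^4 - 7.6811*d^3 - 4.482*d^2 + 12.4684*d - 4.28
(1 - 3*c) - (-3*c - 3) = 4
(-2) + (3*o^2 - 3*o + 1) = 3*o^2 - 3*o - 1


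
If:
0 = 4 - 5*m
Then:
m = 4/5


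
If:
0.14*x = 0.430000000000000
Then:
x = 3.07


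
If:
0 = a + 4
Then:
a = -4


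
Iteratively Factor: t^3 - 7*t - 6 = (t - 3)*(t^2 + 3*t + 2) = (t - 3)*(t + 2)*(t + 1)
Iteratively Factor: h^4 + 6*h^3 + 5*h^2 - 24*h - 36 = (h + 3)*(h^3 + 3*h^2 - 4*h - 12) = (h - 2)*(h + 3)*(h^2 + 5*h + 6) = (h - 2)*(h + 3)^2*(h + 2)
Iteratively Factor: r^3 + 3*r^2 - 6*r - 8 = (r - 2)*(r^2 + 5*r + 4) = (r - 2)*(r + 4)*(r + 1)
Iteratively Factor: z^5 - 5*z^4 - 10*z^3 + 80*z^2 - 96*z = (z - 3)*(z^4 - 2*z^3 - 16*z^2 + 32*z) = z*(z - 3)*(z^3 - 2*z^2 - 16*z + 32) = z*(z - 3)*(z + 4)*(z^2 - 6*z + 8) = z*(z - 3)*(z - 2)*(z + 4)*(z - 4)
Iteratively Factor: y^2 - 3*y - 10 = (y + 2)*(y - 5)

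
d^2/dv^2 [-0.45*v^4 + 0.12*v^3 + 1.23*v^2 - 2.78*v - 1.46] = -5.4*v^2 + 0.72*v + 2.46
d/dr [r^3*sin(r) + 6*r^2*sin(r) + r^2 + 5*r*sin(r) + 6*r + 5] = r^3*cos(r) + 3*r^2*sin(r) + 6*r^2*cos(r) + 12*r*sin(r) + 5*r*cos(r) + 2*r + 5*sin(r) + 6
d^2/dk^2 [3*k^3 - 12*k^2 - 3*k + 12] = 18*k - 24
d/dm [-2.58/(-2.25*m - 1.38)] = -5.805/(2.25*m + 1.38)^2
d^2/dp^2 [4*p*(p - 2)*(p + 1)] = 24*p - 8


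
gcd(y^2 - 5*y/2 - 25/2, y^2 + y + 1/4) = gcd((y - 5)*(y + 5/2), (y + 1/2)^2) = 1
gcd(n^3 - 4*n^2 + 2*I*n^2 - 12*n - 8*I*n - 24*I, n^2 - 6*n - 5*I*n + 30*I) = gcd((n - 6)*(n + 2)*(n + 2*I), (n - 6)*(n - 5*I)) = n - 6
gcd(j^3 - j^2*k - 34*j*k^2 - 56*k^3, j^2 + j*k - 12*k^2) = j + 4*k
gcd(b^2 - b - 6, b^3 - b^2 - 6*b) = b^2 - b - 6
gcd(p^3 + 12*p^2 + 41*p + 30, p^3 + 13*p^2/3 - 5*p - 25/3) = p^2 + 6*p + 5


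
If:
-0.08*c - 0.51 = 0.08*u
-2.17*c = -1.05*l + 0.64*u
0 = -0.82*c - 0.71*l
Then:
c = 1.49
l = -1.72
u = -7.86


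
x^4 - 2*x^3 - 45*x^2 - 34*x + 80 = (x - 8)*(x - 1)*(x + 2)*(x + 5)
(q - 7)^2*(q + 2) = q^3 - 12*q^2 + 21*q + 98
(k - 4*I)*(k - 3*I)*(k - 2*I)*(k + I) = k^4 - 8*I*k^3 - 17*k^2 - 2*I*k - 24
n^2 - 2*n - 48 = (n - 8)*(n + 6)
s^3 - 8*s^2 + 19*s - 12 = (s - 4)*(s - 3)*(s - 1)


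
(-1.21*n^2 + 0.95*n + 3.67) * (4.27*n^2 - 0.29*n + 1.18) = -5.1667*n^4 + 4.4074*n^3 + 13.9676*n^2 + 0.0567000000000002*n + 4.3306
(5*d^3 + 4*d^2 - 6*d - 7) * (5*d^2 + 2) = 25*d^5 + 20*d^4 - 20*d^3 - 27*d^2 - 12*d - 14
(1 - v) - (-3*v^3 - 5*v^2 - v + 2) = 3*v^3 + 5*v^2 - 1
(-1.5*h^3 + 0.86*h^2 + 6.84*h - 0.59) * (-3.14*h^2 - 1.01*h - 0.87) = 4.71*h^5 - 1.1854*h^4 - 21.0412*h^3 - 5.804*h^2 - 5.3549*h + 0.5133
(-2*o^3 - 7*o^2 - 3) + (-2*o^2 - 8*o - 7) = -2*o^3 - 9*o^2 - 8*o - 10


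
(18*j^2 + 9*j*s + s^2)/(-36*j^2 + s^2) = (3*j + s)/(-6*j + s)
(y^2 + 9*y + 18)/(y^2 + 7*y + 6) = (y + 3)/(y + 1)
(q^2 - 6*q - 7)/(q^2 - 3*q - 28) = (q + 1)/(q + 4)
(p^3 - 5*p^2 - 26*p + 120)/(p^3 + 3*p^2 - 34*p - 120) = (p - 4)/(p + 4)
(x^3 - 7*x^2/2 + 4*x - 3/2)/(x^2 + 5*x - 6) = (2*x^2 - 5*x + 3)/(2*(x + 6))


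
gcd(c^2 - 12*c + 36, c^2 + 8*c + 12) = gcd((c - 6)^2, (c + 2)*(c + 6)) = 1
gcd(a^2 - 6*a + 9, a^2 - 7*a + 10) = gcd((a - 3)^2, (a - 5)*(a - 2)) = 1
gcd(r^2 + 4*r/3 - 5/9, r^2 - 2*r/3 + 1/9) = r - 1/3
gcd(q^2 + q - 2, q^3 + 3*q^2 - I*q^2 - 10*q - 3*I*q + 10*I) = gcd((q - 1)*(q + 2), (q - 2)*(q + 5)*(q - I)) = 1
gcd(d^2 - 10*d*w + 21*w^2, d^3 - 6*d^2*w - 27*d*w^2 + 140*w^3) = -d + 7*w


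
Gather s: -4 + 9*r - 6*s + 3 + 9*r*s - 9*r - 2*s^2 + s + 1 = -2*s^2 + s*(9*r - 5)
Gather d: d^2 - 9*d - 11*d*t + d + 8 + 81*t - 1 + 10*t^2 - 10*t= d^2 + d*(-11*t - 8) + 10*t^2 + 71*t + 7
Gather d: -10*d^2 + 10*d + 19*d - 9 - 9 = -10*d^2 + 29*d - 18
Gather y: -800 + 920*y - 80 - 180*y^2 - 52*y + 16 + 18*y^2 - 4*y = -162*y^2 + 864*y - 864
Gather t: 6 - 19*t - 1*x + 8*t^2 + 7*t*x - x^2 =8*t^2 + t*(7*x - 19) - x^2 - x + 6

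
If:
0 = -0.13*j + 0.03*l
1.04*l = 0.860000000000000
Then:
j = 0.19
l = 0.83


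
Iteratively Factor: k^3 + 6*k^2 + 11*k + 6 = (k + 3)*(k^2 + 3*k + 2) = (k + 2)*(k + 3)*(k + 1)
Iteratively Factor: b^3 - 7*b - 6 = (b + 2)*(b^2 - 2*b - 3) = (b + 1)*(b + 2)*(b - 3)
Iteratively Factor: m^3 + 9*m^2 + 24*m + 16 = (m + 4)*(m^2 + 5*m + 4) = (m + 1)*(m + 4)*(m + 4)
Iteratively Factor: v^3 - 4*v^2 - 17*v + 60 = (v - 3)*(v^2 - v - 20) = (v - 3)*(v + 4)*(v - 5)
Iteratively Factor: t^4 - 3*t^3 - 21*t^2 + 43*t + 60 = (t - 3)*(t^3 - 21*t - 20) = (t - 3)*(t + 4)*(t^2 - 4*t - 5) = (t - 5)*(t - 3)*(t + 4)*(t + 1)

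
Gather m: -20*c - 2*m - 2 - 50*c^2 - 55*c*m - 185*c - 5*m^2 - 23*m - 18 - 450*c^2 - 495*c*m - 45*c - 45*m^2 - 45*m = -500*c^2 - 250*c - 50*m^2 + m*(-550*c - 70) - 20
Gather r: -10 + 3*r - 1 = 3*r - 11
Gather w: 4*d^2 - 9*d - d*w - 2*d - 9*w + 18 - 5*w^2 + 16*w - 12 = 4*d^2 - 11*d - 5*w^2 + w*(7 - d) + 6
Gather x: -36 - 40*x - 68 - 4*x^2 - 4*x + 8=-4*x^2 - 44*x - 96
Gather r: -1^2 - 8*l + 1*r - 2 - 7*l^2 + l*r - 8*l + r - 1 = -7*l^2 - 16*l + r*(l + 2) - 4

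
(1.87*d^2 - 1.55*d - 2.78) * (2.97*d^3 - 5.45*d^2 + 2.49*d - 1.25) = 5.5539*d^5 - 14.795*d^4 + 4.8472*d^3 + 8.954*d^2 - 4.9847*d + 3.475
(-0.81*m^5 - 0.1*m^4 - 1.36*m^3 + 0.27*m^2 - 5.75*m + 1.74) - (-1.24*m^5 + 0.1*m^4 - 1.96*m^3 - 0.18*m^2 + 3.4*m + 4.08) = 0.43*m^5 - 0.2*m^4 + 0.6*m^3 + 0.45*m^2 - 9.15*m - 2.34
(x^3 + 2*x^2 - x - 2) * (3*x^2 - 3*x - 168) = 3*x^5 + 3*x^4 - 177*x^3 - 339*x^2 + 174*x + 336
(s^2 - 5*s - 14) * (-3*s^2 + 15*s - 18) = -3*s^4 + 30*s^3 - 51*s^2 - 120*s + 252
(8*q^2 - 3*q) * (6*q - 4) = 48*q^3 - 50*q^2 + 12*q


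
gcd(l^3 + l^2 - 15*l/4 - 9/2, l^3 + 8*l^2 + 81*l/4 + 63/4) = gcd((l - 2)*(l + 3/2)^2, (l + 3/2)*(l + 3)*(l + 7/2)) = l + 3/2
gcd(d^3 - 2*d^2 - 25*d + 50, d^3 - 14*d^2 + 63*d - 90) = d - 5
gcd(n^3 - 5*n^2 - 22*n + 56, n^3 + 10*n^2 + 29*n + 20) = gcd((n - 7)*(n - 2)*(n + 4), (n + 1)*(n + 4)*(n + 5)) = n + 4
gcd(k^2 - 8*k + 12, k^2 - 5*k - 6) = k - 6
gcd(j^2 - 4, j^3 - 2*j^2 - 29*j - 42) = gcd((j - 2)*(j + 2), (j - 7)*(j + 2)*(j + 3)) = j + 2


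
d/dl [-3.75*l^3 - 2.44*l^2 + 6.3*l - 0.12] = -11.25*l^2 - 4.88*l + 6.3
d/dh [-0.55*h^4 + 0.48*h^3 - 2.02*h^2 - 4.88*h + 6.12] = -2.2*h^3 + 1.44*h^2 - 4.04*h - 4.88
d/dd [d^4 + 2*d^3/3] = d^2*(4*d + 2)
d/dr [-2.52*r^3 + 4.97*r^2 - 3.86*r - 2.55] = -7.56*r^2 + 9.94*r - 3.86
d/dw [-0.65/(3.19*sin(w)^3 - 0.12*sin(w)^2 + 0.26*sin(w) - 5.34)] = (6.2205*sin(w)^2 - 0.156*sin(w) + 0.169)*cos(w)/(3.19*sin(w)^3 - 0.12*sin(w)^2 + 0.26*sin(w) - 5.34)^2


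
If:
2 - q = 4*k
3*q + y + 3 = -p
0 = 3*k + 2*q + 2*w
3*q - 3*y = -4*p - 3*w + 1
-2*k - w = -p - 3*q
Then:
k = 2/5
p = -7/5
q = 2/5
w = -1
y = -14/5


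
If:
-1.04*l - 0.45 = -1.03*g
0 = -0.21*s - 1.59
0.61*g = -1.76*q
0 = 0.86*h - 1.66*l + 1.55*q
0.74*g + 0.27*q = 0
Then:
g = 0.00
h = -0.84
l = -0.43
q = 0.00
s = -7.57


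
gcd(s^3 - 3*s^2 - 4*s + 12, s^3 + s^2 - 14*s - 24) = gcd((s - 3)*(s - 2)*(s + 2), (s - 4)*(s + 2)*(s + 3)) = s + 2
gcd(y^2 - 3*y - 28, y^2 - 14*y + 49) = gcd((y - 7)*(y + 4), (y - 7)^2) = y - 7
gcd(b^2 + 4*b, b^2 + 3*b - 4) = b + 4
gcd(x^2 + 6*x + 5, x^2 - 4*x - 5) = x + 1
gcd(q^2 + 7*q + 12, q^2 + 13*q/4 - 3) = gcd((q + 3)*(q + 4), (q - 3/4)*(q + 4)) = q + 4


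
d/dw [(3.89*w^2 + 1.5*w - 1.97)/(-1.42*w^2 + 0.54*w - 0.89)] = (4.2306*w^2 - 12.519*w - 0.2712)/(2.0164*w^4 - 1.5336*w^3 + 2.8192*w^2 - 0.9612*w + 0.7921)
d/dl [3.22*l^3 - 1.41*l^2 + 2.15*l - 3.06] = 9.66*l^2 - 2.82*l + 2.15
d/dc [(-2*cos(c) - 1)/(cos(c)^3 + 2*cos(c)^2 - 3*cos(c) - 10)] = -(-7*sin(c)^2 + 7*cos(c) + cos(3*c) + 24)*sin(c)/((cos(c) - 2)^2*(-sin(c)^2 + 4*cos(c) + 6)^2)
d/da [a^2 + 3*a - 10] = 2*a + 3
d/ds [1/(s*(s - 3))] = (3 - 2*s)/(s^2*(s^2 - 6*s + 9))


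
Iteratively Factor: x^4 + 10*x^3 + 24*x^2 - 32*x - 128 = (x + 4)*(x^3 + 6*x^2 - 32) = (x + 4)^2*(x^2 + 2*x - 8) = (x + 4)^3*(x - 2)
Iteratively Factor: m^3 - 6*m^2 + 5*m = (m - 1)*(m^2 - 5*m) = m*(m - 1)*(m - 5)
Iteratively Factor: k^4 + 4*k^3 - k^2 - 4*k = (k)*(k^3 + 4*k^2 - k - 4) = k*(k + 1)*(k^2 + 3*k - 4) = k*(k + 1)*(k + 4)*(k - 1)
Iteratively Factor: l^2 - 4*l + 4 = (l - 2)*(l - 2)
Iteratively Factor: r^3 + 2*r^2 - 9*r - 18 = (r + 2)*(r^2 - 9) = (r + 2)*(r + 3)*(r - 3)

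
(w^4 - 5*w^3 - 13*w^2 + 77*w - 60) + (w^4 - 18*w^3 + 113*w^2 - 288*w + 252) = 2*w^4 - 23*w^3 + 100*w^2 - 211*w + 192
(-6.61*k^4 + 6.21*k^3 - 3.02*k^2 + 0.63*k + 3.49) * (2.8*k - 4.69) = -18.508*k^5 + 48.3889*k^4 - 37.5809*k^3 + 15.9278*k^2 + 6.8173*k - 16.3681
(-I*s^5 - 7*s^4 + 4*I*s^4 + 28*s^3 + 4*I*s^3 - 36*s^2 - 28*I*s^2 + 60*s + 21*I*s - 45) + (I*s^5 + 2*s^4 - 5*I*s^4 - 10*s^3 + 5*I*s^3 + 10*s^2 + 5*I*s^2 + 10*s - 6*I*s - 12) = -5*s^4 - I*s^4 + 18*s^3 + 9*I*s^3 - 26*s^2 - 23*I*s^2 + 70*s + 15*I*s - 57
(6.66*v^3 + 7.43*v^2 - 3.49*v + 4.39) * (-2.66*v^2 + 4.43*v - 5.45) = -17.7156*v^5 + 9.74*v^4 + 5.90129999999999*v^3 - 67.6316*v^2 + 38.4682*v - 23.9255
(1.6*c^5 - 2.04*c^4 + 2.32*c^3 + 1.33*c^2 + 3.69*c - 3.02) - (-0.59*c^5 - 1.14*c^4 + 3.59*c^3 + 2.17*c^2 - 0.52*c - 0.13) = 2.19*c^5 - 0.9*c^4 - 1.27*c^3 - 0.84*c^2 + 4.21*c - 2.89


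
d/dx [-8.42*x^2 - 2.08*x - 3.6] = -16.84*x - 2.08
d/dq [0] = 0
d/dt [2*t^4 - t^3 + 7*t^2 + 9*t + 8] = 8*t^3 - 3*t^2 + 14*t + 9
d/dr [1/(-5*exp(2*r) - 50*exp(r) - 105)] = 2*(exp(r) + 5)*exp(r)/(5*(exp(2*r) + 10*exp(r) + 21)^2)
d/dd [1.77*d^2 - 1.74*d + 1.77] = 3.54*d - 1.74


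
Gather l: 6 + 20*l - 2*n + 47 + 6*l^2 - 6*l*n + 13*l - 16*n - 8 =6*l^2 + l*(33 - 6*n) - 18*n + 45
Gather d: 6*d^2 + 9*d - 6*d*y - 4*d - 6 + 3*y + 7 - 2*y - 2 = 6*d^2 + d*(5 - 6*y) + y - 1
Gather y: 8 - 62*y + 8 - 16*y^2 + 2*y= -16*y^2 - 60*y + 16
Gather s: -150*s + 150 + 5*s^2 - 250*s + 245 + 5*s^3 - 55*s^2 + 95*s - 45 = 5*s^3 - 50*s^2 - 305*s + 350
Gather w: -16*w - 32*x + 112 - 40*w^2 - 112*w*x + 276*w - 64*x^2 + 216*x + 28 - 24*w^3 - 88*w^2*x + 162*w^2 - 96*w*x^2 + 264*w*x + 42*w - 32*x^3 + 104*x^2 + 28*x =-24*w^3 + w^2*(122 - 88*x) + w*(-96*x^2 + 152*x + 302) - 32*x^3 + 40*x^2 + 212*x + 140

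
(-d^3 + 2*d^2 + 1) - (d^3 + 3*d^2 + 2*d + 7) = -2*d^3 - d^2 - 2*d - 6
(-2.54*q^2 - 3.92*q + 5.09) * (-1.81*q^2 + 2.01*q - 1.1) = 4.5974*q^4 + 1.9898*q^3 - 14.2981*q^2 + 14.5429*q - 5.599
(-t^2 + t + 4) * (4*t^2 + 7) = -4*t^4 + 4*t^3 + 9*t^2 + 7*t + 28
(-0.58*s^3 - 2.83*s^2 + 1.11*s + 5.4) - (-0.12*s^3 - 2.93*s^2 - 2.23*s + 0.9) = -0.46*s^3 + 0.1*s^2 + 3.34*s + 4.5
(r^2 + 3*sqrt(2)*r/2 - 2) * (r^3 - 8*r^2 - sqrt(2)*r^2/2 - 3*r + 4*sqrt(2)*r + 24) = r^5 - 8*r^4 + sqrt(2)*r^4 - 8*sqrt(2)*r^3 - 13*r^3/2 - 7*sqrt(2)*r^2/2 + 52*r^2 + 6*r + 28*sqrt(2)*r - 48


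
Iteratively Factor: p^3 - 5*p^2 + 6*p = (p - 2)*(p^2 - 3*p) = (p - 3)*(p - 2)*(p)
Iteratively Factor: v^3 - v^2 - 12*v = (v - 4)*(v^2 + 3*v) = (v - 4)*(v + 3)*(v)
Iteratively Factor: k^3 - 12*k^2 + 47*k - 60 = (k - 4)*(k^2 - 8*k + 15) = (k - 5)*(k - 4)*(k - 3)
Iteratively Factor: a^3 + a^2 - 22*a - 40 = (a - 5)*(a^2 + 6*a + 8) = (a - 5)*(a + 4)*(a + 2)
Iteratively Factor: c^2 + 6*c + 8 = (c + 4)*(c + 2)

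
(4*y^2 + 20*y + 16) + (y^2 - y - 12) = 5*y^2 + 19*y + 4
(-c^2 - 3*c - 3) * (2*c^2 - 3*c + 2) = -2*c^4 - 3*c^3 + c^2 + 3*c - 6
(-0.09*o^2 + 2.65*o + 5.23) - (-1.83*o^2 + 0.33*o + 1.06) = 1.74*o^2 + 2.32*o + 4.17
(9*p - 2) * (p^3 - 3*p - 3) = 9*p^4 - 2*p^3 - 27*p^2 - 21*p + 6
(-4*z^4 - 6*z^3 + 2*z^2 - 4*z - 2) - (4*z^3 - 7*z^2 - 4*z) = -4*z^4 - 10*z^3 + 9*z^2 - 2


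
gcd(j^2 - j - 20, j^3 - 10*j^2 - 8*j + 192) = j + 4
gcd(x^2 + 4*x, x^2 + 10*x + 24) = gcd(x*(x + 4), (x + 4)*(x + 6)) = x + 4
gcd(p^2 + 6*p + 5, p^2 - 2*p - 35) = p + 5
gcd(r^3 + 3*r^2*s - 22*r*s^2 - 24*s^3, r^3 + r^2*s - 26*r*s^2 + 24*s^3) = r^2 + 2*r*s - 24*s^2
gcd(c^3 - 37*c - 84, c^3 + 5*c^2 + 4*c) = c + 4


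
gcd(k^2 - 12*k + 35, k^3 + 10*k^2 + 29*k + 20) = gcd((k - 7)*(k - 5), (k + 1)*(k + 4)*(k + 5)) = 1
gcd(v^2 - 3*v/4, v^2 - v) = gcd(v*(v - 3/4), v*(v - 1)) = v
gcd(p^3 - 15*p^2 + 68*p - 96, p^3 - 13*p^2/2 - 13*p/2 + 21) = 1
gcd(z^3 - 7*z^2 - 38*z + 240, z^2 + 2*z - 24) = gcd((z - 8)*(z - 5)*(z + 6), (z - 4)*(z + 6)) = z + 6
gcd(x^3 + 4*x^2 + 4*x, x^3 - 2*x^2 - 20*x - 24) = x^2 + 4*x + 4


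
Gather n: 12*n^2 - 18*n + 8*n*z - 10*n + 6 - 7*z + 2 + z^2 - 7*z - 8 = 12*n^2 + n*(8*z - 28) + z^2 - 14*z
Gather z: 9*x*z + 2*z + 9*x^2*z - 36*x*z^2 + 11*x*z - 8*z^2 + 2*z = z^2*(-36*x - 8) + z*(9*x^2 + 20*x + 4)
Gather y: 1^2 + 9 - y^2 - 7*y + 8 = -y^2 - 7*y + 18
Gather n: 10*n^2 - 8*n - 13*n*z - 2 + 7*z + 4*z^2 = 10*n^2 + n*(-13*z - 8) + 4*z^2 + 7*z - 2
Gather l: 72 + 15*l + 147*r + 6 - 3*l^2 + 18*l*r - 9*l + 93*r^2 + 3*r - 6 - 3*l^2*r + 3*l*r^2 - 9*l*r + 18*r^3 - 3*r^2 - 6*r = l^2*(-3*r - 3) + l*(3*r^2 + 9*r + 6) + 18*r^3 + 90*r^2 + 144*r + 72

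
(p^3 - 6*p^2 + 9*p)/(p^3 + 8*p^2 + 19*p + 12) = p*(p^2 - 6*p + 9)/(p^3 + 8*p^2 + 19*p + 12)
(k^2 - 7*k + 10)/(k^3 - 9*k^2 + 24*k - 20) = 1/(k - 2)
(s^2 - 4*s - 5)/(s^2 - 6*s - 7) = (s - 5)/(s - 7)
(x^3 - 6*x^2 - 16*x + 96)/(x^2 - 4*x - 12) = (x^2 - 16)/(x + 2)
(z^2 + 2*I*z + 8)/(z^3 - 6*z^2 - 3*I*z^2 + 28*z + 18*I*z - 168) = (z - 2*I)/(z^2 - z*(6 + 7*I) + 42*I)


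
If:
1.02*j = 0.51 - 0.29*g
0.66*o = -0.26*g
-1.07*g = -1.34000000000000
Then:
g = 1.25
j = 0.14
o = -0.49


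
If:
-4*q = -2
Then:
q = 1/2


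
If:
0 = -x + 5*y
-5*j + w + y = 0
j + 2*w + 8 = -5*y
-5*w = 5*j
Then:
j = -8/29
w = 8/29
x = -240/29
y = -48/29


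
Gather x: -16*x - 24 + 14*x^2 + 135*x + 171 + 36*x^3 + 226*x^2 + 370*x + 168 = 36*x^3 + 240*x^2 + 489*x + 315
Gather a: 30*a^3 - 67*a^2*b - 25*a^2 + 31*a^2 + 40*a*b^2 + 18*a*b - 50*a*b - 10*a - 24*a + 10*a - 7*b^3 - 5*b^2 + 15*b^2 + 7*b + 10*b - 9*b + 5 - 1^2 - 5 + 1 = 30*a^3 + a^2*(6 - 67*b) + a*(40*b^2 - 32*b - 24) - 7*b^3 + 10*b^2 + 8*b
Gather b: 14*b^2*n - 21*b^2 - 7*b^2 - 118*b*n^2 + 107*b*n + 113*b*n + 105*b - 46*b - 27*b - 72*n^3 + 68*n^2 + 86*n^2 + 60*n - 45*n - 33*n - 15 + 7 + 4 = b^2*(14*n - 28) + b*(-118*n^2 + 220*n + 32) - 72*n^3 + 154*n^2 - 18*n - 4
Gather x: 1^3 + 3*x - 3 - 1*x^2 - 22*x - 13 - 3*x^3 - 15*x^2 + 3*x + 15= -3*x^3 - 16*x^2 - 16*x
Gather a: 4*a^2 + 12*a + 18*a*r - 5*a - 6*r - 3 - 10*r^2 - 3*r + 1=4*a^2 + a*(18*r + 7) - 10*r^2 - 9*r - 2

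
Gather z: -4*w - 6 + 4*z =-4*w + 4*z - 6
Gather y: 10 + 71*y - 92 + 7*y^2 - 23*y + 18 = 7*y^2 + 48*y - 64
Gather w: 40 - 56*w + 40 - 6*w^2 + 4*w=-6*w^2 - 52*w + 80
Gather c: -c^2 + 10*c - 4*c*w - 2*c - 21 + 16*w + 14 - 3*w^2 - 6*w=-c^2 + c*(8 - 4*w) - 3*w^2 + 10*w - 7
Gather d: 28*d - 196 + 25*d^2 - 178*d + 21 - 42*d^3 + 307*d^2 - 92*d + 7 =-42*d^3 + 332*d^2 - 242*d - 168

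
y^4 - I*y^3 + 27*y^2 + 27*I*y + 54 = (y - 6*I)*(y - I)*(y + 3*I)^2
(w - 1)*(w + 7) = w^2 + 6*w - 7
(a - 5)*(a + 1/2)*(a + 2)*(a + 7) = a^4 + 9*a^3/2 - 29*a^2 - 171*a/2 - 35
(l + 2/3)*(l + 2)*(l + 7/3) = l^3 + 5*l^2 + 68*l/9 + 28/9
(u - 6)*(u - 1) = u^2 - 7*u + 6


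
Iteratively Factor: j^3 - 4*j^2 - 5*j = (j)*(j^2 - 4*j - 5) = j*(j + 1)*(j - 5)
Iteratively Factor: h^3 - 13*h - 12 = (h + 1)*(h^2 - h - 12) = (h + 1)*(h + 3)*(h - 4)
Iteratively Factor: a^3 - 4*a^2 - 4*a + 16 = (a - 2)*(a^2 - 2*a - 8) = (a - 2)*(a + 2)*(a - 4)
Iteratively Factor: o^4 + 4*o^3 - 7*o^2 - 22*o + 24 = (o + 3)*(o^3 + o^2 - 10*o + 8) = (o + 3)*(o + 4)*(o^2 - 3*o + 2) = (o - 1)*(o + 3)*(o + 4)*(o - 2)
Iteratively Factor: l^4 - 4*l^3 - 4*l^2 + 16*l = (l)*(l^3 - 4*l^2 - 4*l + 16) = l*(l - 2)*(l^2 - 2*l - 8) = l*(l - 4)*(l - 2)*(l + 2)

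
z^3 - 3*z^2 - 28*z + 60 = (z - 6)*(z - 2)*(z + 5)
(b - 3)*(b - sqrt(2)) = b^2 - 3*b - sqrt(2)*b + 3*sqrt(2)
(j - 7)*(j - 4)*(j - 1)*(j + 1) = j^4 - 11*j^3 + 27*j^2 + 11*j - 28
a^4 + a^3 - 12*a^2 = a^2*(a - 3)*(a + 4)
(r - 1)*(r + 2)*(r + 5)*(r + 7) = r^4 + 13*r^3 + 45*r^2 + 11*r - 70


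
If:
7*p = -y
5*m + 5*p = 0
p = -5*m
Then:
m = 0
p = 0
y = 0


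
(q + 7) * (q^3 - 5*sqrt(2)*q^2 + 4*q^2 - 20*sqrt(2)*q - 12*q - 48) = q^4 - 5*sqrt(2)*q^3 + 11*q^3 - 55*sqrt(2)*q^2 + 16*q^2 - 140*sqrt(2)*q - 132*q - 336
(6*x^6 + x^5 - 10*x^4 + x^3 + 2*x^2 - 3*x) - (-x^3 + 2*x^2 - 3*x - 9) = 6*x^6 + x^5 - 10*x^4 + 2*x^3 + 9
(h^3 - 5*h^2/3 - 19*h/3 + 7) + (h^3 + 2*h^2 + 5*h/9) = 2*h^3 + h^2/3 - 52*h/9 + 7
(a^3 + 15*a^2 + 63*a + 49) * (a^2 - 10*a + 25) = a^5 + 5*a^4 - 62*a^3 - 206*a^2 + 1085*a + 1225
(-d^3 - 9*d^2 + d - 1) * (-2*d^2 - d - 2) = 2*d^5 + 19*d^4 + 9*d^3 + 19*d^2 - d + 2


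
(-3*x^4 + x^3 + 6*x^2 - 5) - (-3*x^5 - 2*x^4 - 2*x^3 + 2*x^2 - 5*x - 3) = 3*x^5 - x^4 + 3*x^3 + 4*x^2 + 5*x - 2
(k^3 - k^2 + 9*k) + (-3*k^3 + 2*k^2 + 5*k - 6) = -2*k^3 + k^2 + 14*k - 6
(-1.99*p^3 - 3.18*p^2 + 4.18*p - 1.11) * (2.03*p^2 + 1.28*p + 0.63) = -4.0397*p^5 - 9.0026*p^4 + 3.1613*p^3 + 1.0937*p^2 + 1.2126*p - 0.6993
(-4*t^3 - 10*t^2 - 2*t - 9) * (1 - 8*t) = 32*t^4 + 76*t^3 + 6*t^2 + 70*t - 9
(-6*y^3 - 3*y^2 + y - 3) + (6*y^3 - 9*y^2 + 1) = -12*y^2 + y - 2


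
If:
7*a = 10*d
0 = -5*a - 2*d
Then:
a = 0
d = 0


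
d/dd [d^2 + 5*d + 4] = 2*d + 5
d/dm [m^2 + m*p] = 2*m + p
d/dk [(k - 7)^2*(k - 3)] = (k - 7)*(3*k - 13)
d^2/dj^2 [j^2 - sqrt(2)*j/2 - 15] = 2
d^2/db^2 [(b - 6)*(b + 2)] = 2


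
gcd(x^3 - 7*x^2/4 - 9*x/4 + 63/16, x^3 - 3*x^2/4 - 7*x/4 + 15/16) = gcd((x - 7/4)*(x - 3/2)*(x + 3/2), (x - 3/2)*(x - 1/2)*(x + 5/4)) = x - 3/2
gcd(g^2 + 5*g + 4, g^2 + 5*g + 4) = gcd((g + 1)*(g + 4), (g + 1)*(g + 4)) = g^2 + 5*g + 4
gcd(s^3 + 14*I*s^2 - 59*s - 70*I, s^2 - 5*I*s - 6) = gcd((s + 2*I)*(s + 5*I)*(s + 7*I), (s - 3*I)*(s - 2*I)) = 1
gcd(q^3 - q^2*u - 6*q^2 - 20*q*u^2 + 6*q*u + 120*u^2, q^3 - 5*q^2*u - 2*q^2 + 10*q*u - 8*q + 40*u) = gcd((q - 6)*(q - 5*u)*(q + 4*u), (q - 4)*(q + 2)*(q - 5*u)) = q - 5*u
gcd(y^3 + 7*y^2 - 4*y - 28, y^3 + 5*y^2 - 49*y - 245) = y + 7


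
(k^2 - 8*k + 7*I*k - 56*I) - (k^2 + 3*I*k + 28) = -8*k + 4*I*k - 28 - 56*I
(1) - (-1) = 2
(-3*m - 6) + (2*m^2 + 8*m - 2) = 2*m^2 + 5*m - 8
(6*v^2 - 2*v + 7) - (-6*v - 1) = 6*v^2 + 4*v + 8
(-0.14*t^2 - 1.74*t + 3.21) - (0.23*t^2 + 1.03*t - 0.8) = -0.37*t^2 - 2.77*t + 4.01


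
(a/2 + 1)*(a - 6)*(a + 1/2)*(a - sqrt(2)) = a^4/2 - 7*a^3/4 - sqrt(2)*a^3/2 - 7*a^2 + 7*sqrt(2)*a^2/4 - 3*a + 7*sqrt(2)*a + 3*sqrt(2)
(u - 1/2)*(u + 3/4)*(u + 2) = u^3 + 9*u^2/4 + u/8 - 3/4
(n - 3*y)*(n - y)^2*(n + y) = n^4 - 4*n^3*y + 2*n^2*y^2 + 4*n*y^3 - 3*y^4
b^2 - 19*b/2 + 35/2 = (b - 7)*(b - 5/2)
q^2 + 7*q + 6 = (q + 1)*(q + 6)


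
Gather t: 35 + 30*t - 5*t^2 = -5*t^2 + 30*t + 35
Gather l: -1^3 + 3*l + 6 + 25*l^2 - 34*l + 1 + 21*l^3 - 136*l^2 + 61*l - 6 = 21*l^3 - 111*l^2 + 30*l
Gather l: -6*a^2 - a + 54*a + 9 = -6*a^2 + 53*a + 9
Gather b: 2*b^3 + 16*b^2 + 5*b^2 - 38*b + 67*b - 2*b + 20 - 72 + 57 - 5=2*b^3 + 21*b^2 + 27*b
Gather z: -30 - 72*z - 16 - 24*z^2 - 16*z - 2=-24*z^2 - 88*z - 48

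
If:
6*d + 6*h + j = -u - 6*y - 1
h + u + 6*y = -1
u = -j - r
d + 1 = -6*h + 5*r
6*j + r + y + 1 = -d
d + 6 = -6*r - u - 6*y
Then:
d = 5704/4699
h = -6723/4699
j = -609/4699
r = -5987/4699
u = 6596/4699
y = -6/37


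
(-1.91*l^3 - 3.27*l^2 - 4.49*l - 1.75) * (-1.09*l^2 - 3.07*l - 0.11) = 2.0819*l^5 + 9.428*l^4 + 15.1431*l^3 + 16.0515*l^2 + 5.8664*l + 0.1925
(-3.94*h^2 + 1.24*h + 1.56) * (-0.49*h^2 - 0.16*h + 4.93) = 1.9306*h^4 + 0.0227999999999999*h^3 - 20.387*h^2 + 5.8636*h + 7.6908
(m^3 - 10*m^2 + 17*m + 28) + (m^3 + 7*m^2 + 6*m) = 2*m^3 - 3*m^2 + 23*m + 28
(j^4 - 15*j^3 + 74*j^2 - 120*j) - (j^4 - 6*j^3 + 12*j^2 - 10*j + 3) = -9*j^3 + 62*j^2 - 110*j - 3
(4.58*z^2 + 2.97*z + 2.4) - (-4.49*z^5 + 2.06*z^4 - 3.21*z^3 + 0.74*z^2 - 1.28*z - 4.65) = 4.49*z^5 - 2.06*z^4 + 3.21*z^3 + 3.84*z^2 + 4.25*z + 7.05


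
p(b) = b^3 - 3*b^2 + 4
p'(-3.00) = 45.00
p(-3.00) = -50.00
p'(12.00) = 360.00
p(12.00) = 1300.00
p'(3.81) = 20.69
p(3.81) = 15.76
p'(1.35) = -2.63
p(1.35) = 0.99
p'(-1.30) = 12.87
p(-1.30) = -3.27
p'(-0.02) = 0.12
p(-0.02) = 4.00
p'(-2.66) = 37.19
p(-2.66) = -36.05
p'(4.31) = 29.87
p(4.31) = 28.33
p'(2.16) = 1.04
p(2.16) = 0.08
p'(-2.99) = 44.76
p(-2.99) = -49.55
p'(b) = 3*b^2 - 6*b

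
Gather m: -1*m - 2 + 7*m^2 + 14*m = 7*m^2 + 13*m - 2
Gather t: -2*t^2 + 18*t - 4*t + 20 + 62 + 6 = -2*t^2 + 14*t + 88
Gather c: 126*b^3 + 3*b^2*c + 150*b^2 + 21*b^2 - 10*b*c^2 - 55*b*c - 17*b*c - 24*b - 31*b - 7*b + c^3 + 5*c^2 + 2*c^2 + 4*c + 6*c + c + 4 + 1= 126*b^3 + 171*b^2 - 62*b + c^3 + c^2*(7 - 10*b) + c*(3*b^2 - 72*b + 11) + 5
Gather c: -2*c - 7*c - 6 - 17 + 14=-9*c - 9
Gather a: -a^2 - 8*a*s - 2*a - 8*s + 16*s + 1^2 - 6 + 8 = -a^2 + a*(-8*s - 2) + 8*s + 3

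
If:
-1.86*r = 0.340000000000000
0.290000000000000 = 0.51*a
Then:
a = 0.57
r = -0.18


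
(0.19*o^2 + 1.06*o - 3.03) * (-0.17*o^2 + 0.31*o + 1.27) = -0.0323*o^4 - 0.1213*o^3 + 1.085*o^2 + 0.4069*o - 3.8481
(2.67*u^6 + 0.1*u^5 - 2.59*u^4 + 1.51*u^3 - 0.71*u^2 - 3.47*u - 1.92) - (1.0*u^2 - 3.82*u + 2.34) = 2.67*u^6 + 0.1*u^5 - 2.59*u^4 + 1.51*u^3 - 1.71*u^2 + 0.35*u - 4.26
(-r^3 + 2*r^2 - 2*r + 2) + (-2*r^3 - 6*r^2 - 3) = -3*r^3 - 4*r^2 - 2*r - 1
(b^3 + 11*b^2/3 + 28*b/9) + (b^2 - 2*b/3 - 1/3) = b^3 + 14*b^2/3 + 22*b/9 - 1/3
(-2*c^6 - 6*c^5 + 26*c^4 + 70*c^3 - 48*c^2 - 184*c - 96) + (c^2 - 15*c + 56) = -2*c^6 - 6*c^5 + 26*c^4 + 70*c^3 - 47*c^2 - 199*c - 40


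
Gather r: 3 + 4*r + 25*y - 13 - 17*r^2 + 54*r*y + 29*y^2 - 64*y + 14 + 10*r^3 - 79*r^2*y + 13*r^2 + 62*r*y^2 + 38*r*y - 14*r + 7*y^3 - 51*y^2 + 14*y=10*r^3 + r^2*(-79*y - 4) + r*(62*y^2 + 92*y - 10) + 7*y^3 - 22*y^2 - 25*y + 4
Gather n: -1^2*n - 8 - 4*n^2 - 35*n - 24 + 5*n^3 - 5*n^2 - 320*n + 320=5*n^3 - 9*n^2 - 356*n + 288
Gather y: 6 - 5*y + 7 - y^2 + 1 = -y^2 - 5*y + 14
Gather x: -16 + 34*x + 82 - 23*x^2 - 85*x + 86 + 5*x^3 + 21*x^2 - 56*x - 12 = 5*x^3 - 2*x^2 - 107*x + 140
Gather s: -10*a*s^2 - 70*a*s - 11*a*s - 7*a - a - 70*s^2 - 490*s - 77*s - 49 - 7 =-8*a + s^2*(-10*a - 70) + s*(-81*a - 567) - 56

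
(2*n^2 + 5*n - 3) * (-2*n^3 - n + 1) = -4*n^5 - 10*n^4 + 4*n^3 - 3*n^2 + 8*n - 3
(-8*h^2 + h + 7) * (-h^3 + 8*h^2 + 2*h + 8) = 8*h^5 - 65*h^4 - 15*h^3 - 6*h^2 + 22*h + 56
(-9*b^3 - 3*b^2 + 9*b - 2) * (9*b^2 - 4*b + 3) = -81*b^5 + 9*b^4 + 66*b^3 - 63*b^2 + 35*b - 6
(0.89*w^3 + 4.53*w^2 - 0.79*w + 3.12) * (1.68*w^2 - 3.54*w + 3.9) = 1.4952*w^5 + 4.4598*w^4 - 13.8924*w^3 + 25.7052*w^2 - 14.1258*w + 12.168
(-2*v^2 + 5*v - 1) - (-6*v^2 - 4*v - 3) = 4*v^2 + 9*v + 2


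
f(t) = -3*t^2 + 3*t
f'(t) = 3 - 6*t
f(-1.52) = -11.49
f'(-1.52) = 12.12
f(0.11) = 0.29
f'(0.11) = 2.34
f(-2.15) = -20.32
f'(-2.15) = 15.90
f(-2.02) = -18.30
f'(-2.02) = 15.12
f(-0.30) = -1.17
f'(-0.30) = 4.80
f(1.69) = -3.50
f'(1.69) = -7.14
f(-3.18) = -39.88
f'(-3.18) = 22.08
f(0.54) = 0.75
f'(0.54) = -0.24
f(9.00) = -216.00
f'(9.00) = -51.00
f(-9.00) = -270.00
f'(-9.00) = 57.00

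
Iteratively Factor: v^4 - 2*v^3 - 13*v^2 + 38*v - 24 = (v - 2)*(v^3 - 13*v + 12) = (v - 3)*(v - 2)*(v^2 + 3*v - 4) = (v - 3)*(v - 2)*(v - 1)*(v + 4)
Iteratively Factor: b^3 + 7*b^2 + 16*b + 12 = (b + 3)*(b^2 + 4*b + 4) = (b + 2)*(b + 3)*(b + 2)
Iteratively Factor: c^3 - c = (c + 1)*(c^2 - c) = (c - 1)*(c + 1)*(c)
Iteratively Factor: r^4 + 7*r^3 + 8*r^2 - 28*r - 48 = (r + 4)*(r^3 + 3*r^2 - 4*r - 12) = (r + 3)*(r + 4)*(r^2 - 4) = (r - 2)*(r + 3)*(r + 4)*(r + 2)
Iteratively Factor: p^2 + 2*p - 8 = (p - 2)*(p + 4)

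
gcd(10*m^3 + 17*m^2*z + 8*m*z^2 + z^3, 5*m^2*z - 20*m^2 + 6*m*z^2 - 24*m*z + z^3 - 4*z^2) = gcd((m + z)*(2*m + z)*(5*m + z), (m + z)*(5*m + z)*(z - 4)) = 5*m^2 + 6*m*z + z^2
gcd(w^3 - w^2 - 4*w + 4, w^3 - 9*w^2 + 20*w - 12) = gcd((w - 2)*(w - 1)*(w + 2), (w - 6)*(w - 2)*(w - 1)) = w^2 - 3*w + 2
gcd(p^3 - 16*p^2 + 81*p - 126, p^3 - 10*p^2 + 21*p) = p^2 - 10*p + 21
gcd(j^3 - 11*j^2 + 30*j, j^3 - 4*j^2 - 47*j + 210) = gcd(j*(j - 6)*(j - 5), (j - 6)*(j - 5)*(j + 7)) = j^2 - 11*j + 30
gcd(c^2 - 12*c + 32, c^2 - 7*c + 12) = c - 4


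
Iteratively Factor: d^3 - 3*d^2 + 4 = (d - 2)*(d^2 - d - 2) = (d - 2)*(d + 1)*(d - 2)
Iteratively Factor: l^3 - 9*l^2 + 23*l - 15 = (l - 5)*(l^2 - 4*l + 3) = (l - 5)*(l - 3)*(l - 1)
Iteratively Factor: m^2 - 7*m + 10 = (m - 5)*(m - 2)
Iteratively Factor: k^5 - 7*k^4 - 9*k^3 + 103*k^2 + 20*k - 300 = (k - 2)*(k^4 - 5*k^3 - 19*k^2 + 65*k + 150) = (k - 2)*(k + 2)*(k^3 - 7*k^2 - 5*k + 75) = (k - 5)*(k - 2)*(k + 2)*(k^2 - 2*k - 15) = (k - 5)*(k - 2)*(k + 2)*(k + 3)*(k - 5)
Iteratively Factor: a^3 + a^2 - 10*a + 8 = (a - 2)*(a^2 + 3*a - 4) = (a - 2)*(a - 1)*(a + 4)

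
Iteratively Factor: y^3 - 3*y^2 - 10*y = (y)*(y^2 - 3*y - 10) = y*(y - 5)*(y + 2)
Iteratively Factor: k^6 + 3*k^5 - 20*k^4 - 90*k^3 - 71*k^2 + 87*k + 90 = (k - 1)*(k^5 + 4*k^4 - 16*k^3 - 106*k^2 - 177*k - 90) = (k - 1)*(k + 3)*(k^4 + k^3 - 19*k^2 - 49*k - 30) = (k - 5)*(k - 1)*(k + 3)*(k^3 + 6*k^2 + 11*k + 6) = (k - 5)*(k - 1)*(k + 1)*(k + 3)*(k^2 + 5*k + 6) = (k - 5)*(k - 1)*(k + 1)*(k + 2)*(k + 3)*(k + 3)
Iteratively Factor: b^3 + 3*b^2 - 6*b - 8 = (b - 2)*(b^2 + 5*b + 4) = (b - 2)*(b + 1)*(b + 4)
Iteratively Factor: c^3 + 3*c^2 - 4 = (c - 1)*(c^2 + 4*c + 4) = (c - 1)*(c + 2)*(c + 2)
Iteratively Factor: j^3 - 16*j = (j + 4)*(j^2 - 4*j) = (j - 4)*(j + 4)*(j)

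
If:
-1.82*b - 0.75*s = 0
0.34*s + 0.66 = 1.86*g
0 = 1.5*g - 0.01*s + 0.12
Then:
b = 1.02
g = -0.10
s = -2.47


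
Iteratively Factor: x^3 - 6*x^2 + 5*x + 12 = (x + 1)*(x^2 - 7*x + 12) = (x - 3)*(x + 1)*(x - 4)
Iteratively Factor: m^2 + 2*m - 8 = (m - 2)*(m + 4)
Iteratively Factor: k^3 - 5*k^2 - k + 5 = (k + 1)*(k^2 - 6*k + 5) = (k - 5)*(k + 1)*(k - 1)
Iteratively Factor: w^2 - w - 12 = (w + 3)*(w - 4)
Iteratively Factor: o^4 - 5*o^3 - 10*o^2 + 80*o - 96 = (o + 4)*(o^3 - 9*o^2 + 26*o - 24) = (o - 2)*(o + 4)*(o^2 - 7*o + 12) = (o - 3)*(o - 2)*(o + 4)*(o - 4)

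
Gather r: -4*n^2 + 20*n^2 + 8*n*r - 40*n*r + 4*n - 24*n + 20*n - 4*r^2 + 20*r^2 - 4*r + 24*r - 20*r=16*n^2 - 32*n*r + 16*r^2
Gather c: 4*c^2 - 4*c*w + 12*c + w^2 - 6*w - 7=4*c^2 + c*(12 - 4*w) + w^2 - 6*w - 7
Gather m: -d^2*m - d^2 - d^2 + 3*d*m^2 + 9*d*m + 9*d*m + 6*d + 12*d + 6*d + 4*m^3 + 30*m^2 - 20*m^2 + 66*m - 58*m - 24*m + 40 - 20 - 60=-2*d^2 + 24*d + 4*m^3 + m^2*(3*d + 10) + m*(-d^2 + 18*d - 16) - 40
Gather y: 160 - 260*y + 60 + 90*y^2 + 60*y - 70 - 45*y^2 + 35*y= 45*y^2 - 165*y + 150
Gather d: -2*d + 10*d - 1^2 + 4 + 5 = 8*d + 8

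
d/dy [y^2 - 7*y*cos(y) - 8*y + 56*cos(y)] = 7*y*sin(y) + 2*y - 56*sin(y) - 7*cos(y) - 8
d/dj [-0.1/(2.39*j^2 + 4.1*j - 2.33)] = (0.478*j + 0.41)/(2.39*j^2 + 4.1*j - 2.33)^2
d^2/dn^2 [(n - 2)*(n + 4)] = 2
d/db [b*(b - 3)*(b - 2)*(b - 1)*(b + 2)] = 5*b^4 - 16*b^3 - 3*b^2 + 32*b - 12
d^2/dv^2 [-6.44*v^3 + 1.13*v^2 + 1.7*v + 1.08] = 2.26 - 38.64*v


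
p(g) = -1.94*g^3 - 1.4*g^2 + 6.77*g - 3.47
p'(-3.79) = -66.22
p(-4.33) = 98.46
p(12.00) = -3476.15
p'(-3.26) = -45.95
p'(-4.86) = -117.09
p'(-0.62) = 6.27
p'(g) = -5.82*g^2 - 2.8*g + 6.77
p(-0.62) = -7.74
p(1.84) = -7.84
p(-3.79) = 56.38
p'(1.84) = -18.09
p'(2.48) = -35.97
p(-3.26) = 26.79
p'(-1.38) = -0.45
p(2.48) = -24.88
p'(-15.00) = -1260.73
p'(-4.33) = -90.22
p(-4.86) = 153.26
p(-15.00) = 6127.48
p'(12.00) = -864.91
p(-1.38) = -10.38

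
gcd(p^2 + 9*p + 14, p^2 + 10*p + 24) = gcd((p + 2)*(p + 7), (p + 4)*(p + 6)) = 1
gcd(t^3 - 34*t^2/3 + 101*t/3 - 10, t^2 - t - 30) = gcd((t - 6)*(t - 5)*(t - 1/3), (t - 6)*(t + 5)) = t - 6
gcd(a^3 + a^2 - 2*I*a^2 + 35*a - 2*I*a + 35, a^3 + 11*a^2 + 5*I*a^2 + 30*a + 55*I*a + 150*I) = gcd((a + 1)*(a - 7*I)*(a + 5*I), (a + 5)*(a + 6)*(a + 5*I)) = a + 5*I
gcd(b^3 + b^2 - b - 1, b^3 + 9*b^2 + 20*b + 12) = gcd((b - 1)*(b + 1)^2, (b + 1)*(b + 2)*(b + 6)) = b + 1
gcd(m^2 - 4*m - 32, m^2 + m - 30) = 1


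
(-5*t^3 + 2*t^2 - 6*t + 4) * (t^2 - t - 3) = -5*t^5 + 7*t^4 + 7*t^3 + 4*t^2 + 14*t - 12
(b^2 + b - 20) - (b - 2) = b^2 - 18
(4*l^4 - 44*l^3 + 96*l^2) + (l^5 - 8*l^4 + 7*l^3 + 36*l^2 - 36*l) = l^5 - 4*l^4 - 37*l^3 + 132*l^2 - 36*l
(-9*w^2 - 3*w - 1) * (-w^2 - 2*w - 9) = 9*w^4 + 21*w^3 + 88*w^2 + 29*w + 9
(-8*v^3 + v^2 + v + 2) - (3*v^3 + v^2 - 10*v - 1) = -11*v^3 + 11*v + 3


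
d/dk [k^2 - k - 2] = 2*k - 1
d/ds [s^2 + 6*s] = 2*s + 6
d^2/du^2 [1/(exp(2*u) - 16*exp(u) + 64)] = 4*(exp(u) + 4)*exp(u)/(exp(4*u) - 32*exp(3*u) + 384*exp(2*u) - 2048*exp(u) + 4096)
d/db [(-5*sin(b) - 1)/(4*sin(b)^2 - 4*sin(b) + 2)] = (10*sin(b)^2 + 4*sin(b) - 7)*cos(b)/(2*(-2*sin(b) - cos(2*b) + 2)^2)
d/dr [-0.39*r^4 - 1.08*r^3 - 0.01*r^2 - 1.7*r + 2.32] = -1.56*r^3 - 3.24*r^2 - 0.02*r - 1.7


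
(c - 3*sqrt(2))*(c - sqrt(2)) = c^2 - 4*sqrt(2)*c + 6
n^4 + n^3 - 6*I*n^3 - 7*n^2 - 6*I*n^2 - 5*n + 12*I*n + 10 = (n - 1)*(n + 2)*(n - 5*I)*(n - I)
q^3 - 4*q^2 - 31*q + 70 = (q - 7)*(q - 2)*(q + 5)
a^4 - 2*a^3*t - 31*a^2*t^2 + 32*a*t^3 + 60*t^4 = (a - 6*t)*(a - 2*t)*(a + t)*(a + 5*t)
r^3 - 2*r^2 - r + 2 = (r - 2)*(r - 1)*(r + 1)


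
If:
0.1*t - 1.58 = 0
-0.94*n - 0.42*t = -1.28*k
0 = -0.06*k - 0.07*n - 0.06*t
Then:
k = -2.92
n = -11.04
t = 15.80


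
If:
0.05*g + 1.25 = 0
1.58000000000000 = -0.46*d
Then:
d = -3.43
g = -25.00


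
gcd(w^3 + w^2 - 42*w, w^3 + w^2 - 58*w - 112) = w + 7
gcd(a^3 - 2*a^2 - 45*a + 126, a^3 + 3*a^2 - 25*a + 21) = a^2 + 4*a - 21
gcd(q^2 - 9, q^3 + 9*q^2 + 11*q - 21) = q + 3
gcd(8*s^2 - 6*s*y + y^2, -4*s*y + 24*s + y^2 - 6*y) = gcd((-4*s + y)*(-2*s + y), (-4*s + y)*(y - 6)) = -4*s + y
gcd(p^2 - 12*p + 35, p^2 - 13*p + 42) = p - 7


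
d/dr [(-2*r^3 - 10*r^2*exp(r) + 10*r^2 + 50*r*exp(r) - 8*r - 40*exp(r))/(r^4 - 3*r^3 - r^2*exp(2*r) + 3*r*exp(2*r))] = 2*(r*(r^3 - 3*r^2 - r*exp(2*r) + 3*exp(2*r))*(-5*r^2*exp(r) - 3*r^2 + 15*r*exp(r) + 10*r + 5*exp(r) - 4) + (4*r^3 - 2*r^2*exp(2*r) - 9*r^2 + 4*r*exp(2*r) + 3*exp(2*r))*(r^3 + 5*r^2*exp(r) - 5*r^2 - 25*r*exp(r) + 4*r + 20*exp(r)))/(r^2*(r^3 - 3*r^2 - r*exp(2*r) + 3*exp(2*r))^2)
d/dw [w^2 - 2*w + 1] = 2*w - 2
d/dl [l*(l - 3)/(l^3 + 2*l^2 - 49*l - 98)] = (-l^4 + 6*l^3 - 43*l^2 - 196*l + 294)/(l^6 + 4*l^5 - 94*l^4 - 392*l^3 + 2009*l^2 + 9604*l + 9604)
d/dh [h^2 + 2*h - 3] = 2*h + 2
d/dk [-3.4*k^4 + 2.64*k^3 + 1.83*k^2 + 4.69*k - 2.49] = -13.6*k^3 + 7.92*k^2 + 3.66*k + 4.69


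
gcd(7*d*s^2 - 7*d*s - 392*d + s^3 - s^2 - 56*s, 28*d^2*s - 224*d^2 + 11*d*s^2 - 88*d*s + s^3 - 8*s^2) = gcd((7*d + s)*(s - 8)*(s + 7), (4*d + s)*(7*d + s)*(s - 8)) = 7*d*s - 56*d + s^2 - 8*s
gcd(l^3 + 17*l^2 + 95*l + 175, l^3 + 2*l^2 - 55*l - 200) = l^2 + 10*l + 25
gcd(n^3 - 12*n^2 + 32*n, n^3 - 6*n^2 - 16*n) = n^2 - 8*n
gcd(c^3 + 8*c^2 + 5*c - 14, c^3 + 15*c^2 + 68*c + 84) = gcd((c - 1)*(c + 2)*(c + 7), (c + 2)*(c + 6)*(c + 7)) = c^2 + 9*c + 14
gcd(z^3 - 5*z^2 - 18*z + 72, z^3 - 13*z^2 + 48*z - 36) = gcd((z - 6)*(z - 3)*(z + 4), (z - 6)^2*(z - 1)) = z - 6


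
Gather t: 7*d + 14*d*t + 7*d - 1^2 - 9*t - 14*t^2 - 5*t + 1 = 14*d - 14*t^2 + t*(14*d - 14)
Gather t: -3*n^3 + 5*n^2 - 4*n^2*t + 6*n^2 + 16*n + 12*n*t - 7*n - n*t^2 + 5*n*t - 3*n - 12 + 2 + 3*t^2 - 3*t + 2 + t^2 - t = -3*n^3 + 11*n^2 + 6*n + t^2*(4 - n) + t*(-4*n^2 + 17*n - 4) - 8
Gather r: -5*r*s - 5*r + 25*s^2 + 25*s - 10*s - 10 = r*(-5*s - 5) + 25*s^2 + 15*s - 10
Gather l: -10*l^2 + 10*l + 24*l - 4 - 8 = -10*l^2 + 34*l - 12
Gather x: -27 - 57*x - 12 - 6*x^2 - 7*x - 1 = -6*x^2 - 64*x - 40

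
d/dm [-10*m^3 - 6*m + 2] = -30*m^2 - 6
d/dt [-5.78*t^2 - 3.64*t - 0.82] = -11.56*t - 3.64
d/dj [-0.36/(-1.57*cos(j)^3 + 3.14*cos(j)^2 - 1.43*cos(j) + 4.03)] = (1.6956*cos(j)^2 - 2.2608*cos(j) + 0.5148)*sin(j)/(1.57*cos(j)^3 - 3.14*cos(j)^2 + 1.43*cos(j) - 4.03)^2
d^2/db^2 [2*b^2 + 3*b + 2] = 4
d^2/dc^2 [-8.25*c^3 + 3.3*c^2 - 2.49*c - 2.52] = 6.6 - 49.5*c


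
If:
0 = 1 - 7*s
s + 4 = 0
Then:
No Solution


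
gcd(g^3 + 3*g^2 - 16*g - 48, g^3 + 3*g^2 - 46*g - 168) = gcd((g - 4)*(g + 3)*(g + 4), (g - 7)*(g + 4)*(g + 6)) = g + 4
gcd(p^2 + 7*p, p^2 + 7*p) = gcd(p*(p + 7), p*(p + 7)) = p^2 + 7*p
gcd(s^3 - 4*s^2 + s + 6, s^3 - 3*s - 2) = s^2 - s - 2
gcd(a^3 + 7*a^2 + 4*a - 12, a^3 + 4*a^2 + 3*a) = 1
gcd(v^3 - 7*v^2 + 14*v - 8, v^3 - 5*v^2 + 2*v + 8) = v^2 - 6*v + 8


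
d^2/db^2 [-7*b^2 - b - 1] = -14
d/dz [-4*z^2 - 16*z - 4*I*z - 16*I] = -8*z - 16 - 4*I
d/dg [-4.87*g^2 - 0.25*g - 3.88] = -9.74*g - 0.25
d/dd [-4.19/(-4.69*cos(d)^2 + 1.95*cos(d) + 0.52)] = (39.3022*cos(d) - 8.1705)*sin(d)/(-4.69*cos(d)^2 + 1.95*cos(d) + 0.52)^2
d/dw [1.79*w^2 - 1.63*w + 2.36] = 3.58*w - 1.63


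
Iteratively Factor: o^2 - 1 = (o + 1)*(o - 1)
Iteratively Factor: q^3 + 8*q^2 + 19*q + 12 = (q + 3)*(q^2 + 5*q + 4) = (q + 1)*(q + 3)*(q + 4)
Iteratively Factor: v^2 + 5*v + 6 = (v + 2)*(v + 3)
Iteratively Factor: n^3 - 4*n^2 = (n)*(n^2 - 4*n) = n*(n - 4)*(n)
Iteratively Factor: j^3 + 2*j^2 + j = (j)*(j^2 + 2*j + 1) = j*(j + 1)*(j + 1)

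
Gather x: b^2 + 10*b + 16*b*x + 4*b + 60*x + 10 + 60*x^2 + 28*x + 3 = b^2 + 14*b + 60*x^2 + x*(16*b + 88) + 13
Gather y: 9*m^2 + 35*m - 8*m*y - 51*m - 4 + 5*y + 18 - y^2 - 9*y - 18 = 9*m^2 - 16*m - y^2 + y*(-8*m - 4) - 4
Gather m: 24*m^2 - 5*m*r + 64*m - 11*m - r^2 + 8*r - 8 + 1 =24*m^2 + m*(53 - 5*r) - r^2 + 8*r - 7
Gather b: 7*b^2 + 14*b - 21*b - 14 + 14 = 7*b^2 - 7*b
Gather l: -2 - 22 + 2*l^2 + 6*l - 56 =2*l^2 + 6*l - 80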